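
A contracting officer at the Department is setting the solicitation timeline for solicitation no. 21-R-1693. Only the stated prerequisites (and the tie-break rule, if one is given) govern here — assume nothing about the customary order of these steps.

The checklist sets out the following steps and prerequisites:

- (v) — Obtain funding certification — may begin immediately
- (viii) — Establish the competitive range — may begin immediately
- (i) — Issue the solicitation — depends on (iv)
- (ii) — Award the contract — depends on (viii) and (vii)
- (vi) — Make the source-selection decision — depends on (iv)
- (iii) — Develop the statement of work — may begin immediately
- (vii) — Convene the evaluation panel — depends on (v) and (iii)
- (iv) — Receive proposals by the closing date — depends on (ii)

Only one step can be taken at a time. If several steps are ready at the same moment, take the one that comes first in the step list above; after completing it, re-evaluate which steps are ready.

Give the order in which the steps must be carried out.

(v), (viii), (iii), (vii), (ii), (iv), (i), (vi)

(v), (viii) and (iii) have no prerequisites; (v) is listed earlier, so (v) is first.
(viii) and (iii) are both available; (viii) is listed earlier → (viii).
That leaves (iii) as the only ready step → (iii).
Next only (vii) has its prerequisites met → (vii).
That leaves (ii) as the only ready step → (ii).
That leaves (iv) as the only ready step → (iv).
(i) and (vi) are both available; (i) is listed earlier → (i).
(vi) is the only step now ready → (vi).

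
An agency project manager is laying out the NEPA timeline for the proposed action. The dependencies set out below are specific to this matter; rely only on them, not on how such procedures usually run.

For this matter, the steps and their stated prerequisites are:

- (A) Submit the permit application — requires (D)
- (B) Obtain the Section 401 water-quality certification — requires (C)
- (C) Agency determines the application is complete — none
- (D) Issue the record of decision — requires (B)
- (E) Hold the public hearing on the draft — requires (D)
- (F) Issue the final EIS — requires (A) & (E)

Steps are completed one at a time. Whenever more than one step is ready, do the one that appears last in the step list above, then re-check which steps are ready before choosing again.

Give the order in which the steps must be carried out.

(C) (B) (D) (E) (A) (F)

(C) is the only step with nothing outstanding, so it goes first.
(B) needed (C), now all done → (B).
(D) is the only step now ready → (D).
Ready: (E) and (A). (E) is listed later → (E).
That leaves (A) as the only ready step → (A).
That leaves (F) as the only ready step → (F).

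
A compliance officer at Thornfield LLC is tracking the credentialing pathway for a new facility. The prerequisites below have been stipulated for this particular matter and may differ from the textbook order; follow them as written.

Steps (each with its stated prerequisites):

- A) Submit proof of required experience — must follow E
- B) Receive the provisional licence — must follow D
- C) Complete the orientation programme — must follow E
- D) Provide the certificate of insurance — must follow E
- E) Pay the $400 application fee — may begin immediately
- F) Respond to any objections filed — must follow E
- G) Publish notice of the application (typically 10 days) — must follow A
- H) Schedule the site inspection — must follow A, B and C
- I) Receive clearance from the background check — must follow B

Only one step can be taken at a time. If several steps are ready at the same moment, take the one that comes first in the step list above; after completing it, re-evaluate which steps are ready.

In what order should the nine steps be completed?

E, A, C, D, B, F, G, H, I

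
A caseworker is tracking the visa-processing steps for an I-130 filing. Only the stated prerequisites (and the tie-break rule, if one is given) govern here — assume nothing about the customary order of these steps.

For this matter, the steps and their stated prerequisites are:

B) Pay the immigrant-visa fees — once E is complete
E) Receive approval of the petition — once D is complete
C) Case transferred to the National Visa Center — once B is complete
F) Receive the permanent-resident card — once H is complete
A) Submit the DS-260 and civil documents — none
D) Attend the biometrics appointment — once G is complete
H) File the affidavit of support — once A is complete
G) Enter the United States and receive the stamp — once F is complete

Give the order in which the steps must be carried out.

A is the only step with nothing outstanding, so it goes first.
Next only H has its prerequisites met → H.
F needed H, now all done → F.
G needed F, now all done → G.
D is the only step now ready → D.
Next only E has its prerequisites met → E.
Next only B has its prerequisites met → B.
C is the only step now ready → C.

A, H, F, G, D, E, B, C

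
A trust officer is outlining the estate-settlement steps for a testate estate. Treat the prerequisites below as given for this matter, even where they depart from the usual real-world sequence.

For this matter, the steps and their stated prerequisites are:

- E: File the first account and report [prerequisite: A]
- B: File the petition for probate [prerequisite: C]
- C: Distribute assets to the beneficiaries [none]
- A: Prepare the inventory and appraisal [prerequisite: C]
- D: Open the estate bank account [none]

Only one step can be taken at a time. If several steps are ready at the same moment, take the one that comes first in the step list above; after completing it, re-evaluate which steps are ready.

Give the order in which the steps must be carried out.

C, B, A, E, D

Nothing is required for C and D. C is listed earlier → C first.
Now B, A and D have their prerequisites met. B is listed earlier, so B next.
Ready: A and D. A is listed earlier → A.
E now also ready, so the ready set is {E, D}; E is listed earlier → E.
That leaves D as the only ready step → D.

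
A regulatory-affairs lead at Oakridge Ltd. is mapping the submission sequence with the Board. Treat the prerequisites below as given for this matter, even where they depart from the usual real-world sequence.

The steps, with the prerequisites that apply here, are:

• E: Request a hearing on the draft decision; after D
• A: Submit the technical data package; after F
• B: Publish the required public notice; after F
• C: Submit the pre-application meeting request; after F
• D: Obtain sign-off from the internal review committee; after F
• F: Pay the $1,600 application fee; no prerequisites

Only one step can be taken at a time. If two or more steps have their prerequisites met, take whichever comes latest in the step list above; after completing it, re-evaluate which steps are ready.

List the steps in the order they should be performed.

F D C B A E

Only F has no prerequisites, so it is first.
Now D, C, B and A have their prerequisites met. D is listed later, so D next.
E now also ready, so the ready set is {C, B, A, E}; C is listed later → C.
Ready: B, A and E. B is listed later → B.
Ready: A and E. A is listed later → A.
E needed D, now all done → E.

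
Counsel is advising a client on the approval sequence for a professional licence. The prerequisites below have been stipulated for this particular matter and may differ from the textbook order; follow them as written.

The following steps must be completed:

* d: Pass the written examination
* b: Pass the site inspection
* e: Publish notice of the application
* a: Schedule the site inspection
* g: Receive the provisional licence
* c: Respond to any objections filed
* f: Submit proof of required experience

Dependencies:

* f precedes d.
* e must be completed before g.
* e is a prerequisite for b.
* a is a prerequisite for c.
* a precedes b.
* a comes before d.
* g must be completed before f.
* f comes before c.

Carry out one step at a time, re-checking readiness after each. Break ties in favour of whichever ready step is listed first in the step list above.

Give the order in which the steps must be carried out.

Nothing is required for e and a. e is listed earlier → e first.
a and g are both available; a is listed earlier → a.
b now also ready, so the ready set is {b, g}; b is listed earlier → b.
g is the only step now ready → g.
f needed g, now all done → f.
Ready: d and c. d is listed earlier → d.
c needed a and f, now all done → c.

e, a, b, g, f, d, c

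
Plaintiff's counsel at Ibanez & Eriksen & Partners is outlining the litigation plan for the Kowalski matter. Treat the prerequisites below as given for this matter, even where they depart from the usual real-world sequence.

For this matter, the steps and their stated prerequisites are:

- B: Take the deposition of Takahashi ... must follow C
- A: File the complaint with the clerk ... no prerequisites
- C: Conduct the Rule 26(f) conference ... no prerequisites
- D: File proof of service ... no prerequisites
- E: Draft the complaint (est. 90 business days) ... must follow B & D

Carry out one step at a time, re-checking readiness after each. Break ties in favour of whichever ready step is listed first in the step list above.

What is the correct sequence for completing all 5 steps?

A C B D E

Nothing is required for A, C and D. A is listed earlier → A first.
Ready: C and D. C is listed earlier → C.
B now also ready, so the ready set is {B, D}; B is listed earlier → B.
D is the only step now ready → D.
E needed B and D, now all done → E.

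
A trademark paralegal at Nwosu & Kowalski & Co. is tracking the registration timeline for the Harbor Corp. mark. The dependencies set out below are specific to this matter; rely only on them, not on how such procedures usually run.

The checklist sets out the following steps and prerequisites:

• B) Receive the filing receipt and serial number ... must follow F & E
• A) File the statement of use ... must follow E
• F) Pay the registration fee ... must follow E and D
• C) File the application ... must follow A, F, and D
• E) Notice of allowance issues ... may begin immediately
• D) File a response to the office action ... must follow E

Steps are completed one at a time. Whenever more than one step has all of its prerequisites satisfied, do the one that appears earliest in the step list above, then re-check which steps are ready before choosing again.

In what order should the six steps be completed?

E is the only step with nothing outstanding, so it goes first.
Now A and D have their prerequisites met. A is listed earlier, so A next.
D needed E, now all done → D.
That leaves F as the only ready step → F.
Ready: B and C. B is listed earlier → B.
C needed A, F and D, now all done → C.

E, A, D, F, B, C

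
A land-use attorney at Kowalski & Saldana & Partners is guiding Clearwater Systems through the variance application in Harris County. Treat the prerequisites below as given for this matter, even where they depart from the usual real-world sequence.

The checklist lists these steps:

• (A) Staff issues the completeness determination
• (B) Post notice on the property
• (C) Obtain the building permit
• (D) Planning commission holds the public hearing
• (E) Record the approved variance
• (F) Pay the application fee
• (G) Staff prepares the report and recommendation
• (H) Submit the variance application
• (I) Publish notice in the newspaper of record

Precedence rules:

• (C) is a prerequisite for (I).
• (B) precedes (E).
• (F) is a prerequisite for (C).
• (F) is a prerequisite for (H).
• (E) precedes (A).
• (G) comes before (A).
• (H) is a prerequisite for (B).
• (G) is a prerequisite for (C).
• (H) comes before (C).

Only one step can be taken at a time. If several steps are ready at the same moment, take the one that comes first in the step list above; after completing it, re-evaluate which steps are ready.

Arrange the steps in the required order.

Nothing is required for (D), (F) and (G). (D) is listed earlier → (D) first.
Ready: (F) and (G). (F) is listed earlier → (F).
(H) now also ready, so the ready set is {(G), (H)}; (G) is listed earlier → (G).
Next only (H) has its prerequisites met → (H).
Ready: (B) and (C). (B) is listed earlier → (B).
Now (C) and (E) have their prerequisites met. (C) is listed earlier, so (C) next.
(I) now also ready, so the ready set is {(E), (I)}; (E) is listed earlier → (E).
Now (A) and (I) have their prerequisites met. (A) is listed earlier, so (A) next.
(I) is the only step now ready → (I).

(D) → (F) → (G) → (H) → (B) → (C) → (E) → (A) → (I)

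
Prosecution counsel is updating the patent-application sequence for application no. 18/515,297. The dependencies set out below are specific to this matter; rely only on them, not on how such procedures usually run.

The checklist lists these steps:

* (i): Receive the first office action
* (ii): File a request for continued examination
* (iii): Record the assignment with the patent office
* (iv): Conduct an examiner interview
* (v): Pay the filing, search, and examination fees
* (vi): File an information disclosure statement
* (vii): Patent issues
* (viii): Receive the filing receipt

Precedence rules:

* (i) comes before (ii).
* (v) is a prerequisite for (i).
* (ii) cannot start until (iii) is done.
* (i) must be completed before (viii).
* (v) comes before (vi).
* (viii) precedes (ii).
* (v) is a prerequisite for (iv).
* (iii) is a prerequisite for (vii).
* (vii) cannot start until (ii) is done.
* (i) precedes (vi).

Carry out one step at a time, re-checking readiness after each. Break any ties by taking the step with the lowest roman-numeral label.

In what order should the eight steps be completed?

(iii) and (v) have no prerequisites; (iii) has the earlier label, so (iii) is first.
That leaves (v) as the only ready step → (v).
Now (i) and (iv) have their prerequisites met. (i) has the earlier label, so (i) next.
Ready: (iv), (vi) and (viii). (iv) has the earlier label → (iv).
Now (vi) and (viii) have their prerequisites met. (vi) has the earlier label, so (vi) next.
(viii) is the only step now ready → (viii).
That leaves (ii) as the only ready step → (ii).
That leaves (vii) as the only ready step → (vii).

(iii) (v) (i) (iv) (vi) (viii) (ii) (vii)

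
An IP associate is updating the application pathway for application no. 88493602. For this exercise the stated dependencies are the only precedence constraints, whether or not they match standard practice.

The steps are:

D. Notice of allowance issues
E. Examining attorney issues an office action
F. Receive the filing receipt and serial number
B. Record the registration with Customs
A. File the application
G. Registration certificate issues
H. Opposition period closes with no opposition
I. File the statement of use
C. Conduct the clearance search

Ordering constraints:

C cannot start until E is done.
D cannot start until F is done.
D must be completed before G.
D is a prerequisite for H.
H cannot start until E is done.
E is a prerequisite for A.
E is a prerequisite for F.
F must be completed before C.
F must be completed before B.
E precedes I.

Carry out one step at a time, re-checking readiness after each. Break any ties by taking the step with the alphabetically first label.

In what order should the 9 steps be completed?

E is the only step with nothing outstanding, so it goes first.
A, F and I are all available; A has the earlier label → A.
Now F and I have their prerequisites met. F has the earlier label, so F next.
B, C and D now also ready, so the ready set is {B, C, D, I}; B has the earlier label → B.
Now C, D and I have their prerequisites met. C has the earlier label, so C next.
Now D and I have their prerequisites met. D has the earlier label, so D next.
G and H now also ready, so the ready set is {G, H, I}; G has the earlier label → G.
Ready: H and I. H has the earlier label → H.
I needed E, now all done → I.

E → A → F → B → C → D → G → H → I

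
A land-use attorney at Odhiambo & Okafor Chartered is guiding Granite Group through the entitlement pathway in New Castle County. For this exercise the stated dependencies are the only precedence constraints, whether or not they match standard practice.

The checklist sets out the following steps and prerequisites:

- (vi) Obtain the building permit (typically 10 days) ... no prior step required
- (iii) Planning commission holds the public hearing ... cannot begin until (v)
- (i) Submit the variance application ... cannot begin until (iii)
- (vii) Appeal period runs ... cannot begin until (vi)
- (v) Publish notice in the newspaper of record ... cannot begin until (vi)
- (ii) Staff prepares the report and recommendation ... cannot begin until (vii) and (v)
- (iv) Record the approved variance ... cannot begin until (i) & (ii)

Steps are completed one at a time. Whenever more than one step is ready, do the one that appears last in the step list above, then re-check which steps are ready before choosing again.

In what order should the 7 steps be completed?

Only (vi) has no prerequisites, so it is first.
Now (v) and (vii) have their prerequisites met. (v) is listed later, so (v) next.
Now (vii) and (iii) have their prerequisites met. (vii) is listed later, so (vii) next.
(ii) now also ready, so the ready set is {(ii), (iii)}; (ii) is listed later → (ii).
(iii) needed (v), now all done → (iii).
That leaves (i) as the only ready step → (i).
(iv) is the only step now ready → (iv).

(vi) (v) (vii) (ii) (iii) (i) (iv)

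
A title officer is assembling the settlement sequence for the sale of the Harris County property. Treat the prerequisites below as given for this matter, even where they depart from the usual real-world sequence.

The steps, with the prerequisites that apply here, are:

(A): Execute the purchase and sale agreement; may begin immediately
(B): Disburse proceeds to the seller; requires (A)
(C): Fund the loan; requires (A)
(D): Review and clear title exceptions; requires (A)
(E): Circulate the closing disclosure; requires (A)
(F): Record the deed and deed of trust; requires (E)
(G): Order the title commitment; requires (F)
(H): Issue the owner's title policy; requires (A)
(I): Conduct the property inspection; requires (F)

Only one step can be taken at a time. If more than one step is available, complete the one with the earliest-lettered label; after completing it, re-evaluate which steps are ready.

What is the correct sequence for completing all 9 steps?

(A), (B), (C), (D), (E), (F), (G), (H), (I)

Only (A) has no prerequisites, so it is first.
Ready: (B), (C), (D), (E) and (H). (B) has the earlier label → (B).
Ready: (C), (D), (E) and (H). (C) has the earlier label → (C).
Ready: (D), (E) and (H). (D) has the earlier label → (D).
Now (E) and (H) have their prerequisites met. (E) has the earlier label, so (E) next.
(F) now also ready, so the ready set is {(F), (H)}; (F) has the earlier label → (F).
Now (G), (H) and (I) have their prerequisites met. (G) has the earlier label, so (G) next.
Ready: (H) and (I). (H) has the earlier label → (H).
(I) needed (F), now all done → (I).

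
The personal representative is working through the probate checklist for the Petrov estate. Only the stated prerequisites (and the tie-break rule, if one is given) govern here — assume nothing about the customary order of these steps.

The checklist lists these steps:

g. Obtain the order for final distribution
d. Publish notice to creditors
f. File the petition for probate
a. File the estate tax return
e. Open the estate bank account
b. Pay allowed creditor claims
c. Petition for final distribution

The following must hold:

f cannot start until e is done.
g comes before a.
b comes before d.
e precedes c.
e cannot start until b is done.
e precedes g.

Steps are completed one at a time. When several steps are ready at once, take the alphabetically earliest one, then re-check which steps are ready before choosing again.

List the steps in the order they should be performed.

b is the only step with nothing outstanding, so it goes first.
d and e are both available; d has the earlier label → d.
e needed b, now all done → e.
c, f and g are all available; c has the earlier label → c.
Now f and g have their prerequisites met. f has the earlier label, so f next.
Next only g has its prerequisites met → g.
a needed g, now all done → a.

b → d → e → c → f → g → a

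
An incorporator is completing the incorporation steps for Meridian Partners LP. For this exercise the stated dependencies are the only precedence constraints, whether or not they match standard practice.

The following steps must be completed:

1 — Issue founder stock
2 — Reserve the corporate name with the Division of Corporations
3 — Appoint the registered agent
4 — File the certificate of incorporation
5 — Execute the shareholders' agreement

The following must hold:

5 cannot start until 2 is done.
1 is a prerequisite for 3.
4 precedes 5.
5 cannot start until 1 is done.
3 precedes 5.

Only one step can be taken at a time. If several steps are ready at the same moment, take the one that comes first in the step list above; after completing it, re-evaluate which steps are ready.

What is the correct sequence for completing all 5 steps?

1 → 2 → 3 → 4 → 5

1, 2 and 4 have no prerequisites; 1 is listed earlier, so 1 is first.
Now 2, 3 and 4 have their prerequisites met. 2 is listed earlier, so 2 next.
Ready: 3 and 4. 3 is listed earlier → 3.
4 is the only step now ready → 4.
5 needed 1, 2, 3 and 4, now all done → 5.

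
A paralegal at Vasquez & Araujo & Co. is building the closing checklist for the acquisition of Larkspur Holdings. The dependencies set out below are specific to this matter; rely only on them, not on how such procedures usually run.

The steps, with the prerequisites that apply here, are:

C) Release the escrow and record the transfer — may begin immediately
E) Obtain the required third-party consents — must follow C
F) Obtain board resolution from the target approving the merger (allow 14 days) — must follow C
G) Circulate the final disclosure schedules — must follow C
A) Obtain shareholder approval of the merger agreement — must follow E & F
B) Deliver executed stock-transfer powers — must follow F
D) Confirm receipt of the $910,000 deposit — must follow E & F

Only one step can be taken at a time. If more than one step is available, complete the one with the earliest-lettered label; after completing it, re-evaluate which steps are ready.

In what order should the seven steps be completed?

Only C has no prerequisites, so it is first.
E, F and G are all available; E has the earlier label → E.
Ready: F and G. F has the earlier label → F.
A, B and D now also ready, so the ready set is {A, B, D, G}; A has the earlier label → A.
Now B, D and G have their prerequisites met. B has the earlier label, so B next.
Now D and G have their prerequisites met. D has the earlier label, so D next.
G needed C, now all done → G.

C E F A B D G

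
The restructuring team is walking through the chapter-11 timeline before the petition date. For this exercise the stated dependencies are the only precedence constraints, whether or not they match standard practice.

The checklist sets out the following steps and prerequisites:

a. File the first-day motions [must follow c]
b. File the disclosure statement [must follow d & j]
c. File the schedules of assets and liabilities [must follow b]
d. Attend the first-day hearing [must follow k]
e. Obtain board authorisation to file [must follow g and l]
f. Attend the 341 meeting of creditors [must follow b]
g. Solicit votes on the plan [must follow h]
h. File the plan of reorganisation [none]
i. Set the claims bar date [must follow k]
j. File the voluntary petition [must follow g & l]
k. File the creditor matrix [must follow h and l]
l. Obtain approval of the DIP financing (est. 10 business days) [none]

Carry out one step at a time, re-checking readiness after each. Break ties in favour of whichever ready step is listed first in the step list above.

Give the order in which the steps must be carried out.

h g l e j k d b c a f i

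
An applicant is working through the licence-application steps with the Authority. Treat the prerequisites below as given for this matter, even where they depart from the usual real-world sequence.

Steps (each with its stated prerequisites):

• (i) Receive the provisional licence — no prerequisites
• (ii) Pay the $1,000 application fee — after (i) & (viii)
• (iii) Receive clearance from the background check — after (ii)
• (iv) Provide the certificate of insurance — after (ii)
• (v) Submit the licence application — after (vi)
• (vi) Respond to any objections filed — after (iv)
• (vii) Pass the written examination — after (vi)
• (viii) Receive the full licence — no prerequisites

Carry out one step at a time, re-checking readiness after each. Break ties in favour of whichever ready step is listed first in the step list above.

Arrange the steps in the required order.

Nothing is required for (i) and (viii). (i) is listed earlier → (i) first.
Next only (viii) has its prerequisites met → (viii).
(ii) needed (i) and (viii), now all done → (ii).
Now (iii) and (iv) have their prerequisites met. (iii) is listed earlier, so (iii) next.
(iv) is the only step now ready → (iv).
(vi) needed (iv), now all done → (vi).
(v) and (vii) are both available; (v) is listed earlier → (v).
(vii) is the only step now ready → (vii).

(i) → (viii) → (ii) → (iii) → (iv) → (vi) → (v) → (vii)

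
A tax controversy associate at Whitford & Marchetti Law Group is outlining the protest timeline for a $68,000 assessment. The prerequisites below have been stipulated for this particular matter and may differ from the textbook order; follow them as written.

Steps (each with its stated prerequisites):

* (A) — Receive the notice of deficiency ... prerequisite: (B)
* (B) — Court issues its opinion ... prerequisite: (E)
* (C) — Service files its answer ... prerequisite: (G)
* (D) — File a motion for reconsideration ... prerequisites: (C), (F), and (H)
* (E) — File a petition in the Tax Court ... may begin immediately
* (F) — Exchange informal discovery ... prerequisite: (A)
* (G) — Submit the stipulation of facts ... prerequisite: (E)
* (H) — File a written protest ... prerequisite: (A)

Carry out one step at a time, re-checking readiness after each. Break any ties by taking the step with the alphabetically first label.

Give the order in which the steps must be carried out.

(E) (B) (A) (F) (G) (C) (H) (D)

(E) has no prerequisites → (E) first.
Now (B) and (G) have their prerequisites met. (B) has the earlier label, so (B) next.
Now (A) and (G) have their prerequisites met. (A) has the earlier label, so (A) next.
(F) and (H) now also ready, so the ready set is {(F), (G), (H)}; (F) has the earlier label → (F).
(G) and (H) are both available; (G) has the earlier label → (G).
(C) now also ready, so the ready set is {(C), (H)}; (C) has the earlier label → (C).
Next only (H) has its prerequisites met → (H).
That leaves (D) as the only ready step → (D).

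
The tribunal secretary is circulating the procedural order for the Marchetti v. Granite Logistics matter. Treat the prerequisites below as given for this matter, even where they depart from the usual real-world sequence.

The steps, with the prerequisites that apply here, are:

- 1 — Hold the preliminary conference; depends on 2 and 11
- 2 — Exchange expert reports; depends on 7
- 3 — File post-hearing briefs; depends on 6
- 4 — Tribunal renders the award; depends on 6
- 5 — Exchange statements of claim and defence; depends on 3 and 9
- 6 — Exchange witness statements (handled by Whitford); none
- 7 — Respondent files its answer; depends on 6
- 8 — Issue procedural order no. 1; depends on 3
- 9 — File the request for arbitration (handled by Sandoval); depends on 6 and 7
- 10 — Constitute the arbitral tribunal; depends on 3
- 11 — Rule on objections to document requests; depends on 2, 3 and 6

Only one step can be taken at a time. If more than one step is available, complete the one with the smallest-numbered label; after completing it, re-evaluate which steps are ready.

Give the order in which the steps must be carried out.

6, 3, 4, 7, 2, 8, 9, 5, 10, 11, 1

Only 6 has no prerequisites, so it is first.
Now 3, 4 and 7 have their prerequisites met. 3 has the earlier label, so 3 next.
8 and 10 now also ready, so the ready set is {4, 7, 8, 10}; 4 has the earlier label → 4.
Ready: 7, 8 and 10. 7 has the earlier label → 7.
Now 2, 8, 9 and 10 have their prerequisites met. 2 has the earlier label, so 2 next.
Ready: 8, 9, 10 and 11. 8 has the earlier label → 8.
9, 10 and 11 are all available; 9 has the earlier label → 9.
Now 5, 10 and 11 have their prerequisites met. 5 has the earlier label, so 5 next.
10 and 11 are both available; 10 has the earlier label → 10.
11 is the only step now ready → 11.
Next only 1 has its prerequisites met → 1.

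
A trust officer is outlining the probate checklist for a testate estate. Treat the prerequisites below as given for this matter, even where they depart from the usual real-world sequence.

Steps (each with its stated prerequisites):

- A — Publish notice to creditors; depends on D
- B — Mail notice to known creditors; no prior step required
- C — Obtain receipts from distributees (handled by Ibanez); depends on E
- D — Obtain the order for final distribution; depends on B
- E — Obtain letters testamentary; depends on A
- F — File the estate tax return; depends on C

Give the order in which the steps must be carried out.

B D A E C F

B is the only step with nothing outstanding, so it goes first.
Next only D has its prerequisites met → D.
Next only A has its prerequisites met → A.
That leaves E as the only ready step → E.
C needed E, now all done → C.
Next only F has its prerequisites met → F.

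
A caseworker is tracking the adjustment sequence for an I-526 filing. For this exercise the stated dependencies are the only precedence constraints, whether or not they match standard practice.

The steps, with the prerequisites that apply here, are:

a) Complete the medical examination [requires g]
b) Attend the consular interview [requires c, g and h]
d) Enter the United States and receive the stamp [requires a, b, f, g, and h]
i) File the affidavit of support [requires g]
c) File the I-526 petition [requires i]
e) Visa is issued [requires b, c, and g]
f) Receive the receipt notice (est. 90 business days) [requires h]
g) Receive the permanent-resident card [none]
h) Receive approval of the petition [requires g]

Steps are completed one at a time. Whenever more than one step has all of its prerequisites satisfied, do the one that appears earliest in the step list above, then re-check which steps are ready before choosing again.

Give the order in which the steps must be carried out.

g, a, i, c, h, b, e, f, d

g has no prerequisites → g first.
Ready: a, i and h. a is listed earlier → a.
i and h are both available; i is listed earlier → i.
Now c and h have their prerequisites met. c is listed earlier, so c next.
h needed g, now all done → h.
Now b and f have their prerequisites met. b is listed earlier, so b next.
e and f are both available; e is listed earlier → e.
That leaves f as the only ready step → f.
d needed a, b, f, g and h, now all done → d.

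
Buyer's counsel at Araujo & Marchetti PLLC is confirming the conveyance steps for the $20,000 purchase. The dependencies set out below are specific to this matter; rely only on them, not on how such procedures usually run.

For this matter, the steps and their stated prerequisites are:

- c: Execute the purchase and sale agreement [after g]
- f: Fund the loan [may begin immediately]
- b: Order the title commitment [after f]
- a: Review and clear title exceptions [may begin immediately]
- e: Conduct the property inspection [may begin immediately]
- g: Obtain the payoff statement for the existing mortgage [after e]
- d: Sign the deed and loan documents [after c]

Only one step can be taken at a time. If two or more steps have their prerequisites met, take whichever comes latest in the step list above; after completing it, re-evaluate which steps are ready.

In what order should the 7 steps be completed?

e → g → a → f → b → c → d

Nothing is required for e, a and f. e is listed later → e first.
g, a and f are all available; g is listed later → g.
c now also ready, so the ready set is {a, f, c}; a is listed later → a.
Ready: f and c. f is listed later → f.
Ready: b and c. b is listed later → b.
Next only c has its prerequisites met → c.
d needed c, now all done → d.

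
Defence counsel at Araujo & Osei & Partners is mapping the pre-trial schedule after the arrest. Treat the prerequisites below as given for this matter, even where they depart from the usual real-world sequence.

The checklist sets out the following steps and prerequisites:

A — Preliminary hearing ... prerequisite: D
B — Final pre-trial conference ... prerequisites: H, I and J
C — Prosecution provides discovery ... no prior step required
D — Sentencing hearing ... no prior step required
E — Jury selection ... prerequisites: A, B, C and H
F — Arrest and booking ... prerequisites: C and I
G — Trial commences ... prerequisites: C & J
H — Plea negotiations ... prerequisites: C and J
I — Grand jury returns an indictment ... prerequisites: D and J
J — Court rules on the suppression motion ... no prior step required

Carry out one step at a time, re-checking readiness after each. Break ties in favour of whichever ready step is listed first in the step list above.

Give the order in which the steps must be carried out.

C D A J G H I B E F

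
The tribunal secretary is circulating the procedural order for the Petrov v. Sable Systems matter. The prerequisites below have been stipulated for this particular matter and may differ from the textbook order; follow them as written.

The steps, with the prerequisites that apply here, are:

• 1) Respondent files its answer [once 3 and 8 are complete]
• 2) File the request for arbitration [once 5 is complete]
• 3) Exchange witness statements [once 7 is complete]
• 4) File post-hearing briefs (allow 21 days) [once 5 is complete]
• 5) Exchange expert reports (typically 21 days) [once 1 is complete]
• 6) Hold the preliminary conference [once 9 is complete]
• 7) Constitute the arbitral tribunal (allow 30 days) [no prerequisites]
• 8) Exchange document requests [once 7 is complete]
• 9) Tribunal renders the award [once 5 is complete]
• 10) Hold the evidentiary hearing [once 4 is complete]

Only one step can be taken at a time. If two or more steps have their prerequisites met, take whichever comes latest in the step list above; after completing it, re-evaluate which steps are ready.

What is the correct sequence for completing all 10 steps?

7, 8, 3, 1, 5, 9, 6, 4, 10, 2

7 has no prerequisites → 7 first.
8 and 3 are both available; 8 is listed later → 8.
Next only 3 has its prerequisites met → 3.
1 is the only step now ready → 1.
5 needed 1, now all done → 5.
9, 4 and 2 are all available; 9 is listed later → 9.
6 now also ready, so the ready set is {6, 4, 2}; 6 is listed later → 6.
Now 4 and 2 have their prerequisites met. 4 is listed later, so 4 next.
Now 10 and 2 have their prerequisites met. 10 is listed later, so 10 next.
That leaves 2 as the only ready step → 2.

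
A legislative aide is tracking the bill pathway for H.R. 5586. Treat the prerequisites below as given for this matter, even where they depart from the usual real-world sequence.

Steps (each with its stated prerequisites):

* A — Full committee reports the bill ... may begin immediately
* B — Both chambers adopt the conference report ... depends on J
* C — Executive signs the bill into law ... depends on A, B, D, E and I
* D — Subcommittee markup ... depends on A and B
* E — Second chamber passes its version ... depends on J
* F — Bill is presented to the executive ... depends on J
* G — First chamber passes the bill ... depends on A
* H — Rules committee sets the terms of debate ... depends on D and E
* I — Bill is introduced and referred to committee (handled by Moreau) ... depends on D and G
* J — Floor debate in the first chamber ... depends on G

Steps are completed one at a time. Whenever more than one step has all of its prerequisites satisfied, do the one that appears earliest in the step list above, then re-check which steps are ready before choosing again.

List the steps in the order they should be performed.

Only A has no prerequisites, so it is first.
Next only G has its prerequisites met → G.
That leaves J as the only ready step → J.
B, E and F are all available; B is listed earlier → B.
D now also ready, so the ready set is {D, E, F}; D is listed earlier → D.
I now also ready, so the ready set is {E, F, I}; E is listed earlier → E.
H now also ready, so the ready set is {F, H, I}; F is listed earlier → F.
Now H and I have their prerequisites met. H is listed earlier, so H next.
I needed D and G, now all done → I.
C needed A, B, D, E and I, now all done → C.

A, G, J, B, D, E, F, H, I, C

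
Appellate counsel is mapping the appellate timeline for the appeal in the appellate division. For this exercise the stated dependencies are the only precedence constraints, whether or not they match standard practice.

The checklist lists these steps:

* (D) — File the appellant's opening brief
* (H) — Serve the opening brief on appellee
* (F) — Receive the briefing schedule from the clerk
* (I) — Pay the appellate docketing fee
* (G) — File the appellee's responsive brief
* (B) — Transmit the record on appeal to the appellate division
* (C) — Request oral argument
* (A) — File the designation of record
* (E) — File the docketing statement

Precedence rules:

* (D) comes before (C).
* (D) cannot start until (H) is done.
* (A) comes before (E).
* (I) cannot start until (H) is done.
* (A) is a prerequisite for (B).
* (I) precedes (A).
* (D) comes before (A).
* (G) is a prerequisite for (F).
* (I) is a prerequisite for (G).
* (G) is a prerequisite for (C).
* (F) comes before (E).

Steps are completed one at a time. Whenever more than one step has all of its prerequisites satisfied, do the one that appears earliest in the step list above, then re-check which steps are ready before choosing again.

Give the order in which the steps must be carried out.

(H), (D), (I), (G), (F), (C), (A), (B), (E)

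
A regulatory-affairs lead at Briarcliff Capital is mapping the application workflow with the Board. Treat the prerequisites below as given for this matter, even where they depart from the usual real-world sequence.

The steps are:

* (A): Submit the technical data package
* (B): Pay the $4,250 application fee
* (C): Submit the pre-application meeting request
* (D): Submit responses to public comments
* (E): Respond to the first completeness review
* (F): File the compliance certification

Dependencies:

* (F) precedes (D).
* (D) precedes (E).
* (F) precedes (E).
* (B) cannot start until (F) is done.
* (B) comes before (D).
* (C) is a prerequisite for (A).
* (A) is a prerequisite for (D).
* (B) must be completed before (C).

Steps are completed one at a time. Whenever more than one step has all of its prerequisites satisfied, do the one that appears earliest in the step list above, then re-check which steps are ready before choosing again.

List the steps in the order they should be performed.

(F) is the only step with nothing outstanding, so it goes first.
That leaves (B) as the only ready step → (B).
(C) is the only step now ready → (C).
(A) is the only step now ready → (A).
(D) is the only step now ready → (D).
(E) needed (D) and (F), now all done → (E).

(F), (B), (C), (A), (D), (E)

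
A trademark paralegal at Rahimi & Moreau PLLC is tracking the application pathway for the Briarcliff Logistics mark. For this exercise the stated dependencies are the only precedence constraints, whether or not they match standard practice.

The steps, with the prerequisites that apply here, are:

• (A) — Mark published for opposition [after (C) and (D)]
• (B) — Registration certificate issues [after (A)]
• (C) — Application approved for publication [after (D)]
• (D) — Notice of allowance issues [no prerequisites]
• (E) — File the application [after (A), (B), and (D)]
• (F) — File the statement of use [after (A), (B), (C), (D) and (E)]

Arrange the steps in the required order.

(D) → (C) → (A) → (B) → (E) → (F)

(D) has no prerequisites → (D) first.
That leaves (C) as the only ready step → (C).
(A) needed (C) and (D), now all done → (A).
(B) needed (A), now all done → (B).
That leaves (E) as the only ready step → (E).
(F) is the only step now ready → (F).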